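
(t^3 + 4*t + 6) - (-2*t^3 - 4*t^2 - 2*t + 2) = 3*t^3 + 4*t^2 + 6*t + 4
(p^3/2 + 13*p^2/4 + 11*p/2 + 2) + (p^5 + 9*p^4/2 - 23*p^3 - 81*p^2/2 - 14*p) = p^5 + 9*p^4/2 - 45*p^3/2 - 149*p^2/4 - 17*p/2 + 2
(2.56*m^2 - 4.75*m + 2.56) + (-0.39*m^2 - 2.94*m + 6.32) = 2.17*m^2 - 7.69*m + 8.88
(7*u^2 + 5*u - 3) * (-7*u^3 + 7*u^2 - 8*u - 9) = -49*u^5 + 14*u^4 - 124*u^2 - 21*u + 27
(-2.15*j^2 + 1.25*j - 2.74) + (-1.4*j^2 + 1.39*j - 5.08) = -3.55*j^2 + 2.64*j - 7.82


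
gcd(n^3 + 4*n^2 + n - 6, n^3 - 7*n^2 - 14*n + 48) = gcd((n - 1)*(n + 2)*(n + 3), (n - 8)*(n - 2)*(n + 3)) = n + 3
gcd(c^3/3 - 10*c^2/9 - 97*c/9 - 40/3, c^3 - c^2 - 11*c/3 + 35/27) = c + 5/3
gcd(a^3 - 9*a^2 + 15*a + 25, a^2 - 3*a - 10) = a - 5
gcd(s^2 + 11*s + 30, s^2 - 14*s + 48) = 1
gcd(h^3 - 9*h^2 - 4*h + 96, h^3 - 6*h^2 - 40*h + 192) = h^2 - 12*h + 32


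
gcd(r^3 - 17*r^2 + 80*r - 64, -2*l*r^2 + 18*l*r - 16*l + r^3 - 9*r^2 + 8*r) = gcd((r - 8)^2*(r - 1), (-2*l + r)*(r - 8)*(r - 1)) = r^2 - 9*r + 8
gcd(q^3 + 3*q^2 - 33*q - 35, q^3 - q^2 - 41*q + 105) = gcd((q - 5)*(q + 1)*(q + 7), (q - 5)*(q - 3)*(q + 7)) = q^2 + 2*q - 35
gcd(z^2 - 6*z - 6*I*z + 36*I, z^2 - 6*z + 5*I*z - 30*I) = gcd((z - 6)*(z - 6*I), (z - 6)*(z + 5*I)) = z - 6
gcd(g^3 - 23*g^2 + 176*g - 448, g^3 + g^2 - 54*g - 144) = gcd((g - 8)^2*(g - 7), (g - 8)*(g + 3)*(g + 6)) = g - 8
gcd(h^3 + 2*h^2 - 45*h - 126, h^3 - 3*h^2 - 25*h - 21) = h^2 - 4*h - 21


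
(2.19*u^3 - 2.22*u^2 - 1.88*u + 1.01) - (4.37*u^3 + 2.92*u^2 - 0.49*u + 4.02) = -2.18*u^3 - 5.14*u^2 - 1.39*u - 3.01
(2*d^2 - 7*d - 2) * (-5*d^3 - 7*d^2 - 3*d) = -10*d^5 + 21*d^4 + 53*d^3 + 35*d^2 + 6*d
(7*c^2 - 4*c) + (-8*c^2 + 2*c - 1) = -c^2 - 2*c - 1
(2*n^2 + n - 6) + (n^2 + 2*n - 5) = 3*n^2 + 3*n - 11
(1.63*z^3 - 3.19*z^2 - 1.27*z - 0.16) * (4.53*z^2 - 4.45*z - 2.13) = 7.3839*z^5 - 21.7042*z^4 + 4.9705*z^3 + 11.7214*z^2 + 3.4171*z + 0.3408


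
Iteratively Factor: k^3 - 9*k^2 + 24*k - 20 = (k - 2)*(k^2 - 7*k + 10) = (k - 2)^2*(k - 5)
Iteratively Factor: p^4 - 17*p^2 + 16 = (p + 4)*(p^3 - 4*p^2 - p + 4) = (p - 4)*(p + 4)*(p^2 - 1) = (p - 4)*(p + 1)*(p + 4)*(p - 1)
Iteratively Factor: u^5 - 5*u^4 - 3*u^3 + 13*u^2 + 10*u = (u - 5)*(u^4 - 3*u^2 - 2*u) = (u - 5)*(u + 1)*(u^3 - u^2 - 2*u) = u*(u - 5)*(u + 1)*(u^2 - u - 2) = u*(u - 5)*(u + 1)^2*(u - 2)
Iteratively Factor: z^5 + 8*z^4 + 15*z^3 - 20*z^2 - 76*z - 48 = (z + 1)*(z^4 + 7*z^3 + 8*z^2 - 28*z - 48) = (z + 1)*(z + 2)*(z^3 + 5*z^2 - 2*z - 24) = (z + 1)*(z + 2)*(z + 4)*(z^2 + z - 6) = (z - 2)*(z + 1)*(z + 2)*(z + 4)*(z + 3)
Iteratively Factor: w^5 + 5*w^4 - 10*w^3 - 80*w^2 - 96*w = (w + 2)*(w^4 + 3*w^3 - 16*w^2 - 48*w) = (w + 2)*(w + 3)*(w^3 - 16*w) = w*(w + 2)*(w + 3)*(w^2 - 16) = w*(w - 4)*(w + 2)*(w + 3)*(w + 4)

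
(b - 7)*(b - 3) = b^2 - 10*b + 21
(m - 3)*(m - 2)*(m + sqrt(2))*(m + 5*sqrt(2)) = m^4 - 5*m^3 + 6*sqrt(2)*m^3 - 30*sqrt(2)*m^2 + 16*m^2 - 50*m + 36*sqrt(2)*m + 60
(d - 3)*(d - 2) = d^2 - 5*d + 6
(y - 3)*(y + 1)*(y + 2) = y^3 - 7*y - 6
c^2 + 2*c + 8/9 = (c + 2/3)*(c + 4/3)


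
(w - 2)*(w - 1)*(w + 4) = w^3 + w^2 - 10*w + 8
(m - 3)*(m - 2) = m^2 - 5*m + 6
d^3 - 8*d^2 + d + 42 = (d - 7)*(d - 3)*(d + 2)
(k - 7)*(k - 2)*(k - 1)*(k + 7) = k^4 - 3*k^3 - 47*k^2 + 147*k - 98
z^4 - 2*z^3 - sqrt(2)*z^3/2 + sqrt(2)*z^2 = z^2*(z - 2)*(z - sqrt(2)/2)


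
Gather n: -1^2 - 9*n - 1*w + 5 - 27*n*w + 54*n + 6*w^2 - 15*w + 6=n*(45 - 27*w) + 6*w^2 - 16*w + 10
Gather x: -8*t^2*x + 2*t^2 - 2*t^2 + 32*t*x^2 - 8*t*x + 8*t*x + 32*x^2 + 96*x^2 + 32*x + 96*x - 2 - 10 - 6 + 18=x^2*(32*t + 128) + x*(128 - 8*t^2)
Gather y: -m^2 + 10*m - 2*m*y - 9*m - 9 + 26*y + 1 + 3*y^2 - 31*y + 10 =-m^2 + m + 3*y^2 + y*(-2*m - 5) + 2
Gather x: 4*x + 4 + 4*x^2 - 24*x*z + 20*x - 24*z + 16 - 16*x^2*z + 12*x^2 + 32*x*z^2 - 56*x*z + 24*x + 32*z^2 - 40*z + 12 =x^2*(16 - 16*z) + x*(32*z^2 - 80*z + 48) + 32*z^2 - 64*z + 32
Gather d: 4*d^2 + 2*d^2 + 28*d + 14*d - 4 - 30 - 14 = 6*d^2 + 42*d - 48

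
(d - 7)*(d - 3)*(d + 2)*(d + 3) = d^4 - 5*d^3 - 23*d^2 + 45*d + 126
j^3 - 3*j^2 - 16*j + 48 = (j - 4)*(j - 3)*(j + 4)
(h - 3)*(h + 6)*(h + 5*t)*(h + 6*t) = h^4 + 11*h^3*t + 3*h^3 + 30*h^2*t^2 + 33*h^2*t - 18*h^2 + 90*h*t^2 - 198*h*t - 540*t^2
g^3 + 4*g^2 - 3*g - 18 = (g - 2)*(g + 3)^2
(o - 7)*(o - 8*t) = o^2 - 8*o*t - 7*o + 56*t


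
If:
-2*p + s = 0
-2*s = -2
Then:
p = 1/2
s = 1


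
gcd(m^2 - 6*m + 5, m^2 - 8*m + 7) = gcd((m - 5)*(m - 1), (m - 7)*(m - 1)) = m - 1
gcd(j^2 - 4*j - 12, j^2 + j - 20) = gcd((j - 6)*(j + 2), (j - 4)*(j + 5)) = 1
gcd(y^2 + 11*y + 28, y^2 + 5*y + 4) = y + 4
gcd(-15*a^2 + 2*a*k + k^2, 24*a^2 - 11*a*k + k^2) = 3*a - k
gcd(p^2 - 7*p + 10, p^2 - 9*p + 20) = p - 5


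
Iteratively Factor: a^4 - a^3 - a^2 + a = (a)*(a^3 - a^2 - a + 1) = a*(a + 1)*(a^2 - 2*a + 1) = a*(a - 1)*(a + 1)*(a - 1)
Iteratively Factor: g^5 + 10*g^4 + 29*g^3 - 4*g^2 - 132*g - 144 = (g + 4)*(g^4 + 6*g^3 + 5*g^2 - 24*g - 36) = (g + 3)*(g + 4)*(g^3 + 3*g^2 - 4*g - 12) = (g - 2)*(g + 3)*(g + 4)*(g^2 + 5*g + 6) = (g - 2)*(g + 3)^2*(g + 4)*(g + 2)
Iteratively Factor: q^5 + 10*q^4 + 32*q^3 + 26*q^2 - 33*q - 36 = (q + 1)*(q^4 + 9*q^3 + 23*q^2 + 3*q - 36) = (q + 1)*(q + 3)*(q^3 + 6*q^2 + 5*q - 12) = (q + 1)*(q + 3)*(q + 4)*(q^2 + 2*q - 3) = (q + 1)*(q + 3)^2*(q + 4)*(q - 1)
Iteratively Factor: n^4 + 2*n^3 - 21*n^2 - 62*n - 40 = (n + 4)*(n^3 - 2*n^2 - 13*n - 10) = (n + 2)*(n + 4)*(n^2 - 4*n - 5) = (n + 1)*(n + 2)*(n + 4)*(n - 5)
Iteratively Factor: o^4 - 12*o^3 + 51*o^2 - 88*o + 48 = (o - 4)*(o^3 - 8*o^2 + 19*o - 12) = (o - 4)*(o - 1)*(o^2 - 7*o + 12) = (o - 4)*(o - 3)*(o - 1)*(o - 4)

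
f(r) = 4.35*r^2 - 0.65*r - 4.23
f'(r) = 8.7*r - 0.65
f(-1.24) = 3.26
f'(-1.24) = -11.44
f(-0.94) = 0.22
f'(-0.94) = -8.83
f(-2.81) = 31.94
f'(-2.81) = -25.10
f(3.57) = 48.89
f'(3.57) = 30.41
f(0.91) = -1.22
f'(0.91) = 7.27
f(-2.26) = 19.46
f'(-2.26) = -20.31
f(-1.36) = 4.70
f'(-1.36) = -12.48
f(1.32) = 2.49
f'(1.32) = 10.83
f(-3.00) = 36.87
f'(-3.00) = -26.75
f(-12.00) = 629.97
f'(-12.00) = -105.05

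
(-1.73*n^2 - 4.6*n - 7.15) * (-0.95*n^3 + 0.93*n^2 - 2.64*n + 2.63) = 1.6435*n^5 + 2.7611*n^4 + 7.0817*n^3 + 0.944599999999999*n^2 + 6.778*n - 18.8045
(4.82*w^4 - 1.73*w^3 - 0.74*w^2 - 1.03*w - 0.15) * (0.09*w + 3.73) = 0.4338*w^5 + 17.8229*w^4 - 6.5195*w^3 - 2.8529*w^2 - 3.8554*w - 0.5595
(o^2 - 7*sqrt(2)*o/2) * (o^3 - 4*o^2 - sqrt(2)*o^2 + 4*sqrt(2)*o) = o^5 - 9*sqrt(2)*o^4/2 - 4*o^4 + 7*o^3 + 18*sqrt(2)*o^3 - 28*o^2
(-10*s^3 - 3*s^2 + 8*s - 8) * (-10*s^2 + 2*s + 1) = 100*s^5 + 10*s^4 - 96*s^3 + 93*s^2 - 8*s - 8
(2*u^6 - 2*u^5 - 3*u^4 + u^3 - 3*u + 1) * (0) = 0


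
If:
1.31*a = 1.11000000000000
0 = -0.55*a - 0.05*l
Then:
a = 0.85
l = -9.32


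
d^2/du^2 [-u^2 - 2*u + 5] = -2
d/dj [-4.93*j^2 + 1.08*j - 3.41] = 1.08 - 9.86*j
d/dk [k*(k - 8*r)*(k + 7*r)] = 3*k^2 - 2*k*r - 56*r^2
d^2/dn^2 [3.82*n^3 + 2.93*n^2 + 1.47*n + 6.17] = 22.92*n + 5.86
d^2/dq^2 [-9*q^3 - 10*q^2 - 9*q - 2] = -54*q - 20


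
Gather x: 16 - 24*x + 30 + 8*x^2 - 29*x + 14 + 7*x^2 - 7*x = 15*x^2 - 60*x + 60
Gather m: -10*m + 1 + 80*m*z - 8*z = m*(80*z - 10) - 8*z + 1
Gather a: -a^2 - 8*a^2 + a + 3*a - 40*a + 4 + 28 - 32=-9*a^2 - 36*a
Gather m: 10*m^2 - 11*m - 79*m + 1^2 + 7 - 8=10*m^2 - 90*m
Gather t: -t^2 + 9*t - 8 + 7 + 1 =-t^2 + 9*t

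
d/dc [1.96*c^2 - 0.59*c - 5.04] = 3.92*c - 0.59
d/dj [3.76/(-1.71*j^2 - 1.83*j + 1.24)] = (12.8592*j + 6.8808)/(1.71*j^2 + 1.83*j - 1.24)^2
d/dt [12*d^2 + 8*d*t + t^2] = 8*d + 2*t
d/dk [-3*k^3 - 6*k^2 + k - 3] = -9*k^2 - 12*k + 1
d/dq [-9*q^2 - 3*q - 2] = -18*q - 3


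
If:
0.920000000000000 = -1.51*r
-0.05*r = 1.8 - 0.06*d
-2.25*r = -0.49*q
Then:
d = 29.49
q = -2.80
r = -0.61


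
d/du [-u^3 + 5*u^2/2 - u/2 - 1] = -3*u^2 + 5*u - 1/2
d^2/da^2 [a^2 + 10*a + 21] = 2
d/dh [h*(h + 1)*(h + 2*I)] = 3*h^2 + h*(2 + 4*I) + 2*I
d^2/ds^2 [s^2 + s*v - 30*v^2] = 2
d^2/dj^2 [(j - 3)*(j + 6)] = 2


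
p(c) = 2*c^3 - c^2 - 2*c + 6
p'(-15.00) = 1378.00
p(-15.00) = -6939.00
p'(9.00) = 466.00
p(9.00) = 1365.00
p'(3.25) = 54.88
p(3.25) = 57.59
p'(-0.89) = 4.53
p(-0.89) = 5.58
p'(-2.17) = 30.59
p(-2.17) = -14.81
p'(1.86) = 15.04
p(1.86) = 11.69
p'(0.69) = -0.52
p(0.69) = 4.80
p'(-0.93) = 5.05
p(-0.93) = 5.39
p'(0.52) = -1.42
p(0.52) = 4.97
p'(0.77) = 0.02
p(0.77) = 4.78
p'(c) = 6*c^2 - 2*c - 2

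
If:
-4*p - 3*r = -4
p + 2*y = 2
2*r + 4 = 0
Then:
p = 5/2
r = -2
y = -1/4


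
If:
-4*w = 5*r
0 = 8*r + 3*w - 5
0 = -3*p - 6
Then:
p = -2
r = 20/17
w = -25/17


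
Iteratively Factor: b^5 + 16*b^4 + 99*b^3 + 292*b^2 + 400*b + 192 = (b + 4)*(b^4 + 12*b^3 + 51*b^2 + 88*b + 48) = (b + 3)*(b + 4)*(b^3 + 9*b^2 + 24*b + 16) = (b + 3)*(b + 4)^2*(b^2 + 5*b + 4) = (b + 3)*(b + 4)^3*(b + 1)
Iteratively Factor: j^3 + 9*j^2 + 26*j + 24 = (j + 3)*(j^2 + 6*j + 8) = (j + 3)*(j + 4)*(j + 2)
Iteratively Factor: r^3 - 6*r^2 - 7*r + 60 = (r + 3)*(r^2 - 9*r + 20) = (r - 4)*(r + 3)*(r - 5)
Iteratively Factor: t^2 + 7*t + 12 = (t + 4)*(t + 3)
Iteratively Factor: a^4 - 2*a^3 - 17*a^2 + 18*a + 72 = (a - 4)*(a^3 + 2*a^2 - 9*a - 18) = (a - 4)*(a - 3)*(a^2 + 5*a + 6) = (a - 4)*(a - 3)*(a + 2)*(a + 3)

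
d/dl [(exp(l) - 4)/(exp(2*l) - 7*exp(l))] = (-exp(2*l) + 8*exp(l) - 28)*exp(-l)/(exp(2*l) - 14*exp(l) + 49)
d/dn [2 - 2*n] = -2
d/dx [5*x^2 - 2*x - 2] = 10*x - 2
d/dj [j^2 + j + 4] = 2*j + 1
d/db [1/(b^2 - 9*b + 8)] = (9 - 2*b)/(b^2 - 9*b + 8)^2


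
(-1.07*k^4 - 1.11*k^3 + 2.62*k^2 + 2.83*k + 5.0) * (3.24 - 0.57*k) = 0.6099*k^5 - 2.8341*k^4 - 5.0898*k^3 + 6.8757*k^2 + 6.3192*k + 16.2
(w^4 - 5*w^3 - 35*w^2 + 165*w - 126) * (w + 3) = w^5 - 2*w^4 - 50*w^3 + 60*w^2 + 369*w - 378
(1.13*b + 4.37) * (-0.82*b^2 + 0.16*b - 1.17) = -0.9266*b^3 - 3.4026*b^2 - 0.6229*b - 5.1129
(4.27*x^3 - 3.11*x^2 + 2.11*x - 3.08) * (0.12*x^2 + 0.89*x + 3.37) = 0.5124*x^5 + 3.4271*x^4 + 11.8752*x^3 - 8.9724*x^2 + 4.3695*x - 10.3796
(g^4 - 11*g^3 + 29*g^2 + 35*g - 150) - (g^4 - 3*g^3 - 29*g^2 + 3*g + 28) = -8*g^3 + 58*g^2 + 32*g - 178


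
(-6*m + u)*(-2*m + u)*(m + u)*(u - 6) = 12*m^3*u - 72*m^3 + 4*m^2*u^2 - 24*m^2*u - 7*m*u^3 + 42*m*u^2 + u^4 - 6*u^3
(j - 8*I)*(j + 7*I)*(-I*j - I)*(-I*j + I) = -j^4 + I*j^3 - 55*j^2 - I*j + 56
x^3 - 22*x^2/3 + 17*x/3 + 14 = (x - 6)*(x - 7/3)*(x + 1)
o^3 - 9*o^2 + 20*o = o*(o - 5)*(o - 4)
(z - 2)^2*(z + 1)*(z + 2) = z^4 - z^3 - 6*z^2 + 4*z + 8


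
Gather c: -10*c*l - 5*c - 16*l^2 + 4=c*(-10*l - 5) - 16*l^2 + 4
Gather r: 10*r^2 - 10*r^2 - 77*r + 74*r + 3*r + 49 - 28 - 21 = 0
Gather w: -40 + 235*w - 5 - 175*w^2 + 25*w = -175*w^2 + 260*w - 45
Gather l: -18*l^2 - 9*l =-18*l^2 - 9*l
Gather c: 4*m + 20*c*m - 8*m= 20*c*m - 4*m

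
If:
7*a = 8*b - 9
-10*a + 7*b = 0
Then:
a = 63/31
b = 90/31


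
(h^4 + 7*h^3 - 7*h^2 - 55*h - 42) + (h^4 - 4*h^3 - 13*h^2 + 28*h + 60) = 2*h^4 + 3*h^3 - 20*h^2 - 27*h + 18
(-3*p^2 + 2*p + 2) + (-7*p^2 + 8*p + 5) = -10*p^2 + 10*p + 7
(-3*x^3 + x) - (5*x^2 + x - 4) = -3*x^3 - 5*x^2 + 4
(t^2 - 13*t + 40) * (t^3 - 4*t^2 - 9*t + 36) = t^5 - 17*t^4 + 83*t^3 - 7*t^2 - 828*t + 1440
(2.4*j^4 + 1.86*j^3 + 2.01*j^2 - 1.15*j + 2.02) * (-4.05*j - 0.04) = -9.72*j^5 - 7.629*j^4 - 8.2149*j^3 + 4.5771*j^2 - 8.135*j - 0.0808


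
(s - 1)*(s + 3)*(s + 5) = s^3 + 7*s^2 + 7*s - 15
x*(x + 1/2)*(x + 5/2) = x^3 + 3*x^2 + 5*x/4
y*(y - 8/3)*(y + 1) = y^3 - 5*y^2/3 - 8*y/3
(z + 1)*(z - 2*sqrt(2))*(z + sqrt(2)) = z^3 - sqrt(2)*z^2 + z^2 - 4*z - sqrt(2)*z - 4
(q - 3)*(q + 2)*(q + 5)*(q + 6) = q^4 + 10*q^3 + 13*q^2 - 96*q - 180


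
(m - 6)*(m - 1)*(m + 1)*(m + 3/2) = m^4 - 9*m^3/2 - 10*m^2 + 9*m/2 + 9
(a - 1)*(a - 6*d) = a^2 - 6*a*d - a + 6*d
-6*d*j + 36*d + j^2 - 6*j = (-6*d + j)*(j - 6)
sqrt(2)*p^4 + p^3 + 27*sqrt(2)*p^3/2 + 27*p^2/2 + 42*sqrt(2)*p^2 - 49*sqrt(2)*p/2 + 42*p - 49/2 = (p - 1/2)*(p + 7)^2*(sqrt(2)*p + 1)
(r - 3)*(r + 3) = r^2 - 9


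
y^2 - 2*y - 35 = (y - 7)*(y + 5)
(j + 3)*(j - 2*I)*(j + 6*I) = j^3 + 3*j^2 + 4*I*j^2 + 12*j + 12*I*j + 36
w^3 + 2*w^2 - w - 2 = (w - 1)*(w + 1)*(w + 2)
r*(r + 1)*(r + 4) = r^3 + 5*r^2 + 4*r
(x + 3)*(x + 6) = x^2 + 9*x + 18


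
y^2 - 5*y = y*(y - 5)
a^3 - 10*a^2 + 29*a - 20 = (a - 5)*(a - 4)*(a - 1)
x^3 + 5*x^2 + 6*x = x*(x + 2)*(x + 3)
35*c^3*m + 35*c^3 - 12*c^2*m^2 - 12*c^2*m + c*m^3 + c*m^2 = (-7*c + m)*(-5*c + m)*(c*m + c)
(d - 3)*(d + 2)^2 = d^3 + d^2 - 8*d - 12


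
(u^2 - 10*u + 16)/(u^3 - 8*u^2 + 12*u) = (u - 8)/(u*(u - 6))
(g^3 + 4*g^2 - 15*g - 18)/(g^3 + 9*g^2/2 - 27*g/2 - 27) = 2*(g + 1)/(2*g + 3)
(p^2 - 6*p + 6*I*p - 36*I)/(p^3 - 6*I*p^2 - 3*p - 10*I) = (p^2 + 6*p*(-1 + I) - 36*I)/(p^3 - 6*I*p^2 - 3*p - 10*I)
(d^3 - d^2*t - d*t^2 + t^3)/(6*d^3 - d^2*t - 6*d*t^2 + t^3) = (-d + t)/(-6*d + t)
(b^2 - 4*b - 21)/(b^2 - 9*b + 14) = (b + 3)/(b - 2)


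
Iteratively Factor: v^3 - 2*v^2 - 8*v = (v)*(v^2 - 2*v - 8) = v*(v + 2)*(v - 4)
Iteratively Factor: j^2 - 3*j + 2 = (j - 2)*(j - 1)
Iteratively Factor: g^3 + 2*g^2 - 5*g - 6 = (g + 1)*(g^2 + g - 6) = (g + 1)*(g + 3)*(g - 2)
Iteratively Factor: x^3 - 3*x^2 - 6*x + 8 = (x + 2)*(x^2 - 5*x + 4) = (x - 1)*(x + 2)*(x - 4)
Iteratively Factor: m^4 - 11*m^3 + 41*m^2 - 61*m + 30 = (m - 3)*(m^3 - 8*m^2 + 17*m - 10) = (m - 3)*(m - 1)*(m^2 - 7*m + 10) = (m - 5)*(m - 3)*(m - 1)*(m - 2)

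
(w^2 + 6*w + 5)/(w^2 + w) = (w + 5)/w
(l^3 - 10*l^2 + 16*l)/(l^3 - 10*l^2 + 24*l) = (l^2 - 10*l + 16)/(l^2 - 10*l + 24)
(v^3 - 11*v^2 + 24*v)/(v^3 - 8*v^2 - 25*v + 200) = v*(v - 3)/(v^2 - 25)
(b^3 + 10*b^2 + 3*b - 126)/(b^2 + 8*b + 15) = (b^3 + 10*b^2 + 3*b - 126)/(b^2 + 8*b + 15)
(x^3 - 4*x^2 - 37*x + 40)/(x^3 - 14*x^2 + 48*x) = (x^2 + 4*x - 5)/(x*(x - 6))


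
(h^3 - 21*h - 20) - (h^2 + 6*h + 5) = h^3 - h^2 - 27*h - 25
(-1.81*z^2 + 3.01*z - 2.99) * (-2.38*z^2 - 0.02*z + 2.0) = 4.3078*z^4 - 7.1276*z^3 + 3.436*z^2 + 6.0798*z - 5.98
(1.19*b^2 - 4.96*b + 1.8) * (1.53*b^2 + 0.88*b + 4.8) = 1.8207*b^4 - 6.5416*b^3 + 4.1012*b^2 - 22.224*b + 8.64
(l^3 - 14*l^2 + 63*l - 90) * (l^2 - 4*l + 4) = l^5 - 18*l^4 + 123*l^3 - 398*l^2 + 612*l - 360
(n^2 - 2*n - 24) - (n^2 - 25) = 1 - 2*n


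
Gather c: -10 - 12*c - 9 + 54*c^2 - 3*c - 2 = 54*c^2 - 15*c - 21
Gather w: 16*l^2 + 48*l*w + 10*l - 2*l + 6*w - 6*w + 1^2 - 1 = 16*l^2 + 48*l*w + 8*l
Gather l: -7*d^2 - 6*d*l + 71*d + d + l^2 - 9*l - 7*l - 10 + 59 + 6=-7*d^2 + 72*d + l^2 + l*(-6*d - 16) + 55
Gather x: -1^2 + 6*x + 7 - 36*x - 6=-30*x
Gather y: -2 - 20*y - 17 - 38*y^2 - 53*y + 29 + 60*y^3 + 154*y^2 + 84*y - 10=60*y^3 + 116*y^2 + 11*y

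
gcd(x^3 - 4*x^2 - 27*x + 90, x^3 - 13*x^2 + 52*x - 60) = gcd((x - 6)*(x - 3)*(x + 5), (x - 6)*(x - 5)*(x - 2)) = x - 6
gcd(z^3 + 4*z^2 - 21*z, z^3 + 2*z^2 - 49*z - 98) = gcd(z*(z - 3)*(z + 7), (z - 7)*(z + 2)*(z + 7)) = z + 7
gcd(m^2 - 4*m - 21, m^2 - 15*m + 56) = m - 7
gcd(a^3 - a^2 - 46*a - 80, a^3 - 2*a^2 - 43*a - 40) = a^2 - 3*a - 40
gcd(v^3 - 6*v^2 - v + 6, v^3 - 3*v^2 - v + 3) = v^2 - 1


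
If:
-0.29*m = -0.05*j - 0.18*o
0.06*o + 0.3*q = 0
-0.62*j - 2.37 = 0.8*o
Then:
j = 6.45161290322581*q - 3.82258064516129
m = -1.99110122358176*q - 0.659065628476085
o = -5.0*q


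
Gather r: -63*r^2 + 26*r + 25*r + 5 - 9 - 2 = -63*r^2 + 51*r - 6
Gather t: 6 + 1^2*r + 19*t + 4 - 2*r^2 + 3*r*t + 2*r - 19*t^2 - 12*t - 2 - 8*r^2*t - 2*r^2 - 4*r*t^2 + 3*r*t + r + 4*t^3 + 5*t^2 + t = -4*r^2 + 4*r + 4*t^3 + t^2*(-4*r - 14) + t*(-8*r^2 + 6*r + 8) + 8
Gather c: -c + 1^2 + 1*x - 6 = -c + x - 5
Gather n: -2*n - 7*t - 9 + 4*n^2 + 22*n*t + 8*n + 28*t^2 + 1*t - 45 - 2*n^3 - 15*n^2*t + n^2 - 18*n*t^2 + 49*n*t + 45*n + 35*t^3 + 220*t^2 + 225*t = -2*n^3 + n^2*(5 - 15*t) + n*(-18*t^2 + 71*t + 51) + 35*t^3 + 248*t^2 + 219*t - 54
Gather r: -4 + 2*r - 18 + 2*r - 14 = 4*r - 36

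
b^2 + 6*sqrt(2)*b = b*(b + 6*sqrt(2))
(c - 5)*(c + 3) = c^2 - 2*c - 15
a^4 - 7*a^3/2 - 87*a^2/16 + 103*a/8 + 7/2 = (a - 4)*(a - 7/4)*(a + 1/4)*(a + 2)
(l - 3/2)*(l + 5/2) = l^2 + l - 15/4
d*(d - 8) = d^2 - 8*d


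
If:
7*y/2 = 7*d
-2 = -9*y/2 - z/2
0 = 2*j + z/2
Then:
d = 2/9 - z/18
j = -z/4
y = 4/9 - z/9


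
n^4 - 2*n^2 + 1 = (n - 1)^2*(n + 1)^2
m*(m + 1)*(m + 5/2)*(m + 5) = m^4 + 17*m^3/2 + 20*m^2 + 25*m/2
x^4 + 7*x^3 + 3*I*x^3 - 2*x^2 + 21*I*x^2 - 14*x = x*(x + 7)*(x + I)*(x + 2*I)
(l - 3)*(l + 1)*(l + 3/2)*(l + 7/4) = l^4 + 5*l^3/4 - 55*l^2/8 - 15*l - 63/8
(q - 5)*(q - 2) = q^2 - 7*q + 10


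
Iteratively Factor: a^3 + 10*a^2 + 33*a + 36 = (a + 3)*(a^2 + 7*a + 12) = (a + 3)^2*(a + 4)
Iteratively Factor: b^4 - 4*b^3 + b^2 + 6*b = (b - 3)*(b^3 - b^2 - 2*b) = (b - 3)*(b - 2)*(b^2 + b) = (b - 3)*(b - 2)*(b + 1)*(b)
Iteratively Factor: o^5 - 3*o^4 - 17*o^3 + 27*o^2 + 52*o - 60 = (o - 2)*(o^4 - o^3 - 19*o^2 - 11*o + 30) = (o - 2)*(o + 2)*(o^3 - 3*o^2 - 13*o + 15) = (o - 2)*(o - 1)*(o + 2)*(o^2 - 2*o - 15) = (o - 5)*(o - 2)*(o - 1)*(o + 2)*(o + 3)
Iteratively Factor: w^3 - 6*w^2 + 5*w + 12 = (w - 3)*(w^2 - 3*w - 4) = (w - 4)*(w - 3)*(w + 1)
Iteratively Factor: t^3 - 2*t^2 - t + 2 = (t - 2)*(t^2 - 1) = (t - 2)*(t + 1)*(t - 1)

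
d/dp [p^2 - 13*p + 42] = 2*p - 13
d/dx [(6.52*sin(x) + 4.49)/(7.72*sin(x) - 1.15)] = -42.1608*cos(x)/(7.72*sin(x) - 1.15)^2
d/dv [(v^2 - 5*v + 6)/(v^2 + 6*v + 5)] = (11*v^2 - 2*v - 61)/(v^4 + 12*v^3 + 46*v^2 + 60*v + 25)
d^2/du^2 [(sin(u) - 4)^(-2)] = 2*(-4*sin(u) + cos(2*u) + 2)/(sin(u) - 4)^4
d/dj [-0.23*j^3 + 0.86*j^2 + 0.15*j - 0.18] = -0.69*j^2 + 1.72*j + 0.15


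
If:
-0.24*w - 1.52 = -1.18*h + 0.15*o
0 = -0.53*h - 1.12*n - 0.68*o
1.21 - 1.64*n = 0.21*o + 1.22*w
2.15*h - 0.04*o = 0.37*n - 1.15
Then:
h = -0.03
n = 3.58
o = -5.87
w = -2.81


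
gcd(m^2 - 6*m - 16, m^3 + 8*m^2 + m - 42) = 1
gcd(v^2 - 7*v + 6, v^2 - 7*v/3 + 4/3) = v - 1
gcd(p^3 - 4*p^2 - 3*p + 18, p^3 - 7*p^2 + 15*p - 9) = p^2 - 6*p + 9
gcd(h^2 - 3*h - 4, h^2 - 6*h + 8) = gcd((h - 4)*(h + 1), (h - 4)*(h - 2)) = h - 4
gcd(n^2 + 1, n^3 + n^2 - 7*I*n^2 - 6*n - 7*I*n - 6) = n - I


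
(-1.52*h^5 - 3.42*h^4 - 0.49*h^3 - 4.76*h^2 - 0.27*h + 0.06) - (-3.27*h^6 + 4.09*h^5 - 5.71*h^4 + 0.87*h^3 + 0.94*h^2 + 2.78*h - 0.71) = 3.27*h^6 - 5.61*h^5 + 2.29*h^4 - 1.36*h^3 - 5.7*h^2 - 3.05*h + 0.77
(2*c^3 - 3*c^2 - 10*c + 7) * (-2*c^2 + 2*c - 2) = -4*c^5 + 10*c^4 + 10*c^3 - 28*c^2 + 34*c - 14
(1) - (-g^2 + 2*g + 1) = g^2 - 2*g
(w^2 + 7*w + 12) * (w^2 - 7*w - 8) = w^4 - 45*w^2 - 140*w - 96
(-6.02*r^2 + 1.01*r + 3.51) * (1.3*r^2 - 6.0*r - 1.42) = -7.826*r^4 + 37.433*r^3 + 7.0514*r^2 - 22.4942*r - 4.9842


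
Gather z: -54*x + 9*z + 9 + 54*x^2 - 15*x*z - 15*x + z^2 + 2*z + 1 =54*x^2 - 69*x + z^2 + z*(11 - 15*x) + 10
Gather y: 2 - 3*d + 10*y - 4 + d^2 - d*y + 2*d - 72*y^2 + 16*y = d^2 - d - 72*y^2 + y*(26 - d) - 2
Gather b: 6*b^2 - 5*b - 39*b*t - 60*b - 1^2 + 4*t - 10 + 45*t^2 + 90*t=6*b^2 + b*(-39*t - 65) + 45*t^2 + 94*t - 11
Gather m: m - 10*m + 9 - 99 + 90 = -9*m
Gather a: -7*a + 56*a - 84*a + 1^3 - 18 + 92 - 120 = -35*a - 45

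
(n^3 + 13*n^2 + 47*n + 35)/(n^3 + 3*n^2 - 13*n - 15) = (n + 7)/(n - 3)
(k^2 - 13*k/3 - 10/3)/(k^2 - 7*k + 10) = (k + 2/3)/(k - 2)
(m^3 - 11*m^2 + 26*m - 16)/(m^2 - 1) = (m^2 - 10*m + 16)/(m + 1)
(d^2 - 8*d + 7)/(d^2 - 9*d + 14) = (d - 1)/(d - 2)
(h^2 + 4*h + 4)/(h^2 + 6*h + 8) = (h + 2)/(h + 4)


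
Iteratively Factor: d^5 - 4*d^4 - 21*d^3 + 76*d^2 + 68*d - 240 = (d + 2)*(d^4 - 6*d^3 - 9*d^2 + 94*d - 120) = (d - 5)*(d + 2)*(d^3 - d^2 - 14*d + 24) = (d - 5)*(d + 2)*(d + 4)*(d^2 - 5*d + 6) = (d - 5)*(d - 3)*(d + 2)*(d + 4)*(d - 2)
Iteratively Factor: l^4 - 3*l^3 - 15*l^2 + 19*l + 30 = (l + 1)*(l^3 - 4*l^2 - 11*l + 30) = (l + 1)*(l + 3)*(l^2 - 7*l + 10) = (l - 2)*(l + 1)*(l + 3)*(l - 5)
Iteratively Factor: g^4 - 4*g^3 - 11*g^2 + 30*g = (g - 5)*(g^3 + g^2 - 6*g) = (g - 5)*(g + 3)*(g^2 - 2*g) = g*(g - 5)*(g + 3)*(g - 2)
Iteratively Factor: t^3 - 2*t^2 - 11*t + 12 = (t - 4)*(t^2 + 2*t - 3) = (t - 4)*(t + 3)*(t - 1)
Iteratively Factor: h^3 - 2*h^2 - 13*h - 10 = (h + 1)*(h^2 - 3*h - 10) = (h - 5)*(h + 1)*(h + 2)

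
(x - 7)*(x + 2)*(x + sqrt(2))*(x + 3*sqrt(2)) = x^4 - 5*x^3 + 4*sqrt(2)*x^3 - 20*sqrt(2)*x^2 - 8*x^2 - 56*sqrt(2)*x - 30*x - 84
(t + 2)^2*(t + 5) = t^3 + 9*t^2 + 24*t + 20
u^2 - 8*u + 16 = (u - 4)^2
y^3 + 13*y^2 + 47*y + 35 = (y + 1)*(y + 5)*(y + 7)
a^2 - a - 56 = (a - 8)*(a + 7)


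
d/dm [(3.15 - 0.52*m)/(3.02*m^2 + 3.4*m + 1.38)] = (1.5704*m^2 - 19.026*m - 11.4276)/(9.1204*m^4 + 20.536*m^3 + 19.8952*m^2 + 9.384*m + 1.9044)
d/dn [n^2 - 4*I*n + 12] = 2*n - 4*I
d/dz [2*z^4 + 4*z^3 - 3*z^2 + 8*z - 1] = 8*z^3 + 12*z^2 - 6*z + 8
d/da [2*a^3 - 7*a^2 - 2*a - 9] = 6*a^2 - 14*a - 2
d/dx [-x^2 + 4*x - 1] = 4 - 2*x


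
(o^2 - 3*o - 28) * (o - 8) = o^3 - 11*o^2 - 4*o + 224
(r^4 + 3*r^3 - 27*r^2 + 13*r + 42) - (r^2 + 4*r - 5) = r^4 + 3*r^3 - 28*r^2 + 9*r + 47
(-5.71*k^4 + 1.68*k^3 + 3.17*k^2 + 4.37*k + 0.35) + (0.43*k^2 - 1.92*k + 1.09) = -5.71*k^4 + 1.68*k^3 + 3.6*k^2 + 2.45*k + 1.44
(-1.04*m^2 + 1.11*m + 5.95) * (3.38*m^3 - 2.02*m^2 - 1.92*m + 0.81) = -3.5152*m^5 + 5.8526*m^4 + 19.8656*m^3 - 14.9926*m^2 - 10.5249*m + 4.8195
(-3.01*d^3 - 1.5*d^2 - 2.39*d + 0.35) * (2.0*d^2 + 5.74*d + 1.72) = -6.02*d^5 - 20.2774*d^4 - 18.5672*d^3 - 15.5986*d^2 - 2.1018*d + 0.602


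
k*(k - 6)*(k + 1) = k^3 - 5*k^2 - 6*k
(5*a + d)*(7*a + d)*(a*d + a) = 35*a^3*d + 35*a^3 + 12*a^2*d^2 + 12*a^2*d + a*d^3 + a*d^2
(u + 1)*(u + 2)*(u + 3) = u^3 + 6*u^2 + 11*u + 6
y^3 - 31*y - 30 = (y - 6)*(y + 1)*(y + 5)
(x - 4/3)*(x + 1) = x^2 - x/3 - 4/3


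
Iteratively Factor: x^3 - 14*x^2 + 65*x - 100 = (x - 5)*(x^2 - 9*x + 20) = (x - 5)*(x - 4)*(x - 5)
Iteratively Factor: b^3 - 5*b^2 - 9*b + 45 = (b + 3)*(b^2 - 8*b + 15) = (b - 5)*(b + 3)*(b - 3)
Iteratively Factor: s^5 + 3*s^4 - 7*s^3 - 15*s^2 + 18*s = (s + 3)*(s^4 - 7*s^2 + 6*s) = (s - 1)*(s + 3)*(s^3 + s^2 - 6*s) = s*(s - 1)*(s + 3)*(s^2 + s - 6) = s*(s - 2)*(s - 1)*(s + 3)*(s + 3)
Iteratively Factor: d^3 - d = (d - 1)*(d^2 + d) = (d - 1)*(d + 1)*(d)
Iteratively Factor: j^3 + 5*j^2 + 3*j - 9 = (j + 3)*(j^2 + 2*j - 3) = (j + 3)^2*(j - 1)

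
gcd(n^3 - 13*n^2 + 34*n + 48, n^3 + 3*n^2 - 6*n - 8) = n + 1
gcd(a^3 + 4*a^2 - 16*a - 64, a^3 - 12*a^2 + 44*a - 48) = a - 4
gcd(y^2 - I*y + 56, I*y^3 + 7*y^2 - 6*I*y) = 1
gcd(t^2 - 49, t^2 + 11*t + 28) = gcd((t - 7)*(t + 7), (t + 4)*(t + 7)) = t + 7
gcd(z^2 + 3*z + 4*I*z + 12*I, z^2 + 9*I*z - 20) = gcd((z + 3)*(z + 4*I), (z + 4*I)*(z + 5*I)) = z + 4*I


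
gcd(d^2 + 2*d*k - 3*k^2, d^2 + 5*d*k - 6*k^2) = d - k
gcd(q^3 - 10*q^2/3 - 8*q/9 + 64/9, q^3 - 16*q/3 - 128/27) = q^2 - 4*q/3 - 32/9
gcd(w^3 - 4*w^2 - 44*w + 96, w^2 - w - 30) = 1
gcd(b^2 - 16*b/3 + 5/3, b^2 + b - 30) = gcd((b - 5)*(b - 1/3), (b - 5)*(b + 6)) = b - 5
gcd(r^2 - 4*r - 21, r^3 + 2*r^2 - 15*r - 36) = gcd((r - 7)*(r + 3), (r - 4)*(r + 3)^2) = r + 3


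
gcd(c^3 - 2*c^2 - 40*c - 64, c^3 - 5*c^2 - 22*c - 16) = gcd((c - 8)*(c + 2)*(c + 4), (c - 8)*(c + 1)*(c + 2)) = c^2 - 6*c - 16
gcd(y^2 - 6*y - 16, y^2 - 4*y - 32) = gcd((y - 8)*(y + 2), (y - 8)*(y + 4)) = y - 8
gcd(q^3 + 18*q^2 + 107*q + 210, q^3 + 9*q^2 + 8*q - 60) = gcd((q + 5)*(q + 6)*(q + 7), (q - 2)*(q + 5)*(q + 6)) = q^2 + 11*q + 30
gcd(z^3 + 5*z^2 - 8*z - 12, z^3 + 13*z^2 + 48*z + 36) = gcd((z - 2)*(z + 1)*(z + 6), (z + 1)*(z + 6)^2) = z^2 + 7*z + 6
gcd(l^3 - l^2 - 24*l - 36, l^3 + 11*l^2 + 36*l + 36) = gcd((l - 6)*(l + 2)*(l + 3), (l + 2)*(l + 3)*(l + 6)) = l^2 + 5*l + 6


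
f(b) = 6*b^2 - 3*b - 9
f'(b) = 12*b - 3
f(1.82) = 5.41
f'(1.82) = 18.84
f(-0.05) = -8.84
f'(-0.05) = -3.60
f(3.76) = 64.55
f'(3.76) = 42.12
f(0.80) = -7.56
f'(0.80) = 6.60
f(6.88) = 254.37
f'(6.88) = 79.56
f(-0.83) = -2.38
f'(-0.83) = -12.96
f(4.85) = 117.58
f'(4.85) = 55.20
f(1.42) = -1.16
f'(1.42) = 14.04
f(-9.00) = 504.00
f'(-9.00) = -111.00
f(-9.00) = 504.00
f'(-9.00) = -111.00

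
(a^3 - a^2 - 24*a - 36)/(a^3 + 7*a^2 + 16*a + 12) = (a - 6)/(a + 2)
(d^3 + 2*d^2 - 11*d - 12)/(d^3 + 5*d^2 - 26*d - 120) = (d^2 - 2*d - 3)/(d^2 + d - 30)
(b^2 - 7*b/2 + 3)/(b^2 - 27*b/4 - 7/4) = 2*(-2*b^2 + 7*b - 6)/(-4*b^2 + 27*b + 7)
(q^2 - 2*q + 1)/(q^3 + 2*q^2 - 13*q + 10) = (q - 1)/(q^2 + 3*q - 10)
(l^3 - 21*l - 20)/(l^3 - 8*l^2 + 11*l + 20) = (l + 4)/(l - 4)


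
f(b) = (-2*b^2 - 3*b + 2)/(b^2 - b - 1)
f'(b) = (1 - 2*b)*(-2*b^2 - 3*b + 2)/(b^2 - b - 1)^2 + (-4*b - 3)/(b^2 - b - 1) = 5*(b^2 + 1)/(b^4 - 2*b^3 - b^2 + 2*b + 1)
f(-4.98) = -1.13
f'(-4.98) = 0.16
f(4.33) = -3.61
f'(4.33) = 0.55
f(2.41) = -7.02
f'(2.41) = 5.92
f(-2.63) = -0.46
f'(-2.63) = 0.54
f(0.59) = 0.38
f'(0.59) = 4.37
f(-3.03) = -0.65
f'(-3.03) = 0.41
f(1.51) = 30.84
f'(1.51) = 310.30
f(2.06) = -10.70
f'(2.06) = 18.71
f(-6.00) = -1.27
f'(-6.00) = 0.11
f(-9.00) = -1.49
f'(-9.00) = 0.05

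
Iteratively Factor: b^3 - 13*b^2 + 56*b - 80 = (b - 4)*(b^2 - 9*b + 20) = (b - 4)^2*(b - 5)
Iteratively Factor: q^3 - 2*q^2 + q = (q - 1)*(q^2 - q) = q*(q - 1)*(q - 1)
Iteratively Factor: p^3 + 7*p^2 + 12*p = (p + 3)*(p^2 + 4*p) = p*(p + 3)*(p + 4)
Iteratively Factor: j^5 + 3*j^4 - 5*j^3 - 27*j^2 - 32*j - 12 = (j - 3)*(j^4 + 6*j^3 + 13*j^2 + 12*j + 4) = (j - 3)*(j + 2)*(j^3 + 4*j^2 + 5*j + 2) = (j - 3)*(j + 1)*(j + 2)*(j^2 + 3*j + 2) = (j - 3)*(j + 1)^2*(j + 2)*(j + 2)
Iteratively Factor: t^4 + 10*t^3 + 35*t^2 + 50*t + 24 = (t + 2)*(t^3 + 8*t^2 + 19*t + 12) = (t + 2)*(t + 4)*(t^2 + 4*t + 3) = (t + 2)*(t + 3)*(t + 4)*(t + 1)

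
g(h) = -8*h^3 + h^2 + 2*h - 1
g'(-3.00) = -220.00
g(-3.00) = 218.00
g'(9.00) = -1924.00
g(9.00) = -5734.00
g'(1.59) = -55.49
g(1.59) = -27.45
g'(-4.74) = -546.70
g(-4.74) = 863.96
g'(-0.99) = -23.50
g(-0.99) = 5.76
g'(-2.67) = -174.43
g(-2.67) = 153.06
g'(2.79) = -179.24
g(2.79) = -161.38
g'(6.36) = -956.07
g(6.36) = -2005.91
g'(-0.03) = 1.92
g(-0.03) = -1.06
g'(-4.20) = -429.76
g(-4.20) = 600.94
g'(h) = -24*h^2 + 2*h + 2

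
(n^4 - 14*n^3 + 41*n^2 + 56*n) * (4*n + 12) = 4*n^5 - 44*n^4 - 4*n^3 + 716*n^2 + 672*n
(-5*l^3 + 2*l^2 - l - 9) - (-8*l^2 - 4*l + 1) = -5*l^3 + 10*l^2 + 3*l - 10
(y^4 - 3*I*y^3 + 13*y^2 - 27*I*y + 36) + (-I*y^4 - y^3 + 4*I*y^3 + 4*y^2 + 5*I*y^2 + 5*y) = y^4 - I*y^4 - y^3 + I*y^3 + 17*y^2 + 5*I*y^2 + 5*y - 27*I*y + 36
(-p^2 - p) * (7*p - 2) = -7*p^3 - 5*p^2 + 2*p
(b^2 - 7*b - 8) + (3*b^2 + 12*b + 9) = 4*b^2 + 5*b + 1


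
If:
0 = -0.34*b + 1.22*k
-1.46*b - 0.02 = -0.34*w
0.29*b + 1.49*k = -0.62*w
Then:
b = -0.01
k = -0.00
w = 0.01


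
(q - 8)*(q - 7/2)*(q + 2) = q^3 - 19*q^2/2 + 5*q + 56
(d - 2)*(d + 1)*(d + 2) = d^3 + d^2 - 4*d - 4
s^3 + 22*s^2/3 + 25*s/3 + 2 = (s + 1/3)*(s + 1)*(s + 6)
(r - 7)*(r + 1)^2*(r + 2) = r^4 - 3*r^3 - 23*r^2 - 33*r - 14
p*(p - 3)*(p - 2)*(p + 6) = p^4 + p^3 - 24*p^2 + 36*p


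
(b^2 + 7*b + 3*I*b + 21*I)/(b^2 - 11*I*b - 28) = (b^2 + b*(7 + 3*I) + 21*I)/(b^2 - 11*I*b - 28)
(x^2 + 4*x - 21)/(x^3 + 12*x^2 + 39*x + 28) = (x - 3)/(x^2 + 5*x + 4)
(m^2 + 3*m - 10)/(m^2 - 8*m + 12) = (m + 5)/(m - 6)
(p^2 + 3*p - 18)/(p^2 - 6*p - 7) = (-p^2 - 3*p + 18)/(-p^2 + 6*p + 7)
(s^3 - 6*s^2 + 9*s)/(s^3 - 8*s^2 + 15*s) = (s - 3)/(s - 5)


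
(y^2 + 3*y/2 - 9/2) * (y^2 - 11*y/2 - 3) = y^4 - 4*y^3 - 63*y^2/4 + 81*y/4 + 27/2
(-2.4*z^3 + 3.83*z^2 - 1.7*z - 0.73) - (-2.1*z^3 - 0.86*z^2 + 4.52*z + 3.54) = -0.3*z^3 + 4.69*z^2 - 6.22*z - 4.27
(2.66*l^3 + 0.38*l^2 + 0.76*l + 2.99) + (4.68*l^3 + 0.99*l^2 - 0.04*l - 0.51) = 7.34*l^3 + 1.37*l^2 + 0.72*l + 2.48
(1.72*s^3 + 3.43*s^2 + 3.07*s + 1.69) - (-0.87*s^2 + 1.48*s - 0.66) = 1.72*s^3 + 4.3*s^2 + 1.59*s + 2.35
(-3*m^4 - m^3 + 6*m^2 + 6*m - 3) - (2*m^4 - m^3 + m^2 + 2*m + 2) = -5*m^4 + 5*m^2 + 4*m - 5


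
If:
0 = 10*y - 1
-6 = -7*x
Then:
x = 6/7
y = 1/10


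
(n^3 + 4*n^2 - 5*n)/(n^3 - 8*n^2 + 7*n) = (n + 5)/(n - 7)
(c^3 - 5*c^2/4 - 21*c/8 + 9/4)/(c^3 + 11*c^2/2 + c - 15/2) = (4*c^2 - 11*c + 6)/(4*(c^2 + 4*c - 5))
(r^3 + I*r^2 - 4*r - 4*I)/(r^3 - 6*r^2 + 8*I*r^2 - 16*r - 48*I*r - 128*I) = (r^2 + r*(-2 + I) - 2*I)/(r^2 + 8*r*(-1 + I) - 64*I)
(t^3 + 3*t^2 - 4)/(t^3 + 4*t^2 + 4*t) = (t - 1)/t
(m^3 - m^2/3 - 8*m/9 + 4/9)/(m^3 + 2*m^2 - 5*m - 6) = (m^2 - 4*m/3 + 4/9)/(m^2 + m - 6)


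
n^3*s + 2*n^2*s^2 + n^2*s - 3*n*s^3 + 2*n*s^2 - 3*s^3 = (n - s)*(n + 3*s)*(n*s + s)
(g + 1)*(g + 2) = g^2 + 3*g + 2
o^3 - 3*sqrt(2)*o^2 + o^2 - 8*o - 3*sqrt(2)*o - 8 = (o + 1)*(o - 4*sqrt(2))*(o + sqrt(2))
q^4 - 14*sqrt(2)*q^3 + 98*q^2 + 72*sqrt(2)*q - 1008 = (q - 7*sqrt(2))*(q - 6*sqrt(2))*(q - 3*sqrt(2))*(q + 2*sqrt(2))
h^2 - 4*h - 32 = (h - 8)*(h + 4)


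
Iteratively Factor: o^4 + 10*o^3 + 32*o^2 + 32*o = (o + 4)*(o^3 + 6*o^2 + 8*o) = (o + 4)^2*(o^2 + 2*o) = (o + 2)*(o + 4)^2*(o)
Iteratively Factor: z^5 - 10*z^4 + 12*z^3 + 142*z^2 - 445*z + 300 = (z - 3)*(z^4 - 7*z^3 - 9*z^2 + 115*z - 100) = (z - 5)*(z - 3)*(z^3 - 2*z^2 - 19*z + 20) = (z - 5)*(z - 3)*(z + 4)*(z^2 - 6*z + 5) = (z - 5)*(z - 3)*(z - 1)*(z + 4)*(z - 5)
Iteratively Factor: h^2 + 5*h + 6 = (h + 2)*(h + 3)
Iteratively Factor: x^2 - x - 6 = (x - 3)*(x + 2)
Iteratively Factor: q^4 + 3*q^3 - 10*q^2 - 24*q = (q + 4)*(q^3 - q^2 - 6*q) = (q - 3)*(q + 4)*(q^2 + 2*q) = (q - 3)*(q + 2)*(q + 4)*(q)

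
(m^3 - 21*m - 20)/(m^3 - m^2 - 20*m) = (m + 1)/m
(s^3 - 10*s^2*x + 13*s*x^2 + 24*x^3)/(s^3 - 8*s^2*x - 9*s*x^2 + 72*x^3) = (s + x)/(s + 3*x)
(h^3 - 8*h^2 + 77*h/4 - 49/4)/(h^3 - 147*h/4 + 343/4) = (h - 1)/(h + 7)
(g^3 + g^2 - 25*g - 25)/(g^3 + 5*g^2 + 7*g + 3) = (g^2 - 25)/(g^2 + 4*g + 3)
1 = 1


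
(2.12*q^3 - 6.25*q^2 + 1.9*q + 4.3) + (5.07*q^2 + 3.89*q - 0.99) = 2.12*q^3 - 1.18*q^2 + 5.79*q + 3.31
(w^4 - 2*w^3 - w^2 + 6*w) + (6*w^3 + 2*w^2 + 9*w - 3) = w^4 + 4*w^3 + w^2 + 15*w - 3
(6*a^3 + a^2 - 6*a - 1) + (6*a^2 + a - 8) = 6*a^3 + 7*a^2 - 5*a - 9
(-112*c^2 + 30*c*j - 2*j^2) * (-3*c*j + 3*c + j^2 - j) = 336*c^3*j - 336*c^3 - 202*c^2*j^2 + 202*c^2*j + 36*c*j^3 - 36*c*j^2 - 2*j^4 + 2*j^3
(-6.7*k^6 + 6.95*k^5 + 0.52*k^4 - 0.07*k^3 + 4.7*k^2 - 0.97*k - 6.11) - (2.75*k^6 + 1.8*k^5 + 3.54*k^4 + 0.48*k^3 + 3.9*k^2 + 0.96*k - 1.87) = -9.45*k^6 + 5.15*k^5 - 3.02*k^4 - 0.55*k^3 + 0.8*k^2 - 1.93*k - 4.24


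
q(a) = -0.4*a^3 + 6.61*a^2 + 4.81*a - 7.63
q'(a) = -1.2*a^2 + 13.22*a + 4.81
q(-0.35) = -8.49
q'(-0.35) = 0.04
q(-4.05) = 107.88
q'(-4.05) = -68.41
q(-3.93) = 99.84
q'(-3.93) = -65.68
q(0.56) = -2.93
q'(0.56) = 11.84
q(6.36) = 187.43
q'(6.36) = 40.35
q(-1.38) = -0.63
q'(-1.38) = -15.72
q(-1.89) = 9.59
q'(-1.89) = -24.46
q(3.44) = 70.85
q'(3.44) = 36.09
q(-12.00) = 1577.69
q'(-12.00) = -326.63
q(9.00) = 279.47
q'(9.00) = 26.59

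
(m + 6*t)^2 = m^2 + 12*m*t + 36*t^2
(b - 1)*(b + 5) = b^2 + 4*b - 5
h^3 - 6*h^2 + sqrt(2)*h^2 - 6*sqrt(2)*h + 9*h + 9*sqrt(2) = (h - 3)^2*(h + sqrt(2))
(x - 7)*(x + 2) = x^2 - 5*x - 14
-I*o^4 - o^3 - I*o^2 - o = o*(o - I)^2*(-I*o + 1)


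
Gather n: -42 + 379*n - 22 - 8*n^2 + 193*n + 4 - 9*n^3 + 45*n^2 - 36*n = -9*n^3 + 37*n^2 + 536*n - 60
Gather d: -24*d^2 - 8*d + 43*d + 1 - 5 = -24*d^2 + 35*d - 4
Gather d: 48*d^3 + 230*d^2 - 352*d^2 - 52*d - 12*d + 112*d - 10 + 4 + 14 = 48*d^3 - 122*d^2 + 48*d + 8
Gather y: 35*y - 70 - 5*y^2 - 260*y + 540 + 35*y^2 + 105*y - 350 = 30*y^2 - 120*y + 120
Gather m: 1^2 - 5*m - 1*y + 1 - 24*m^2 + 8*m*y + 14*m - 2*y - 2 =-24*m^2 + m*(8*y + 9) - 3*y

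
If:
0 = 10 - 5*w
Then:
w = 2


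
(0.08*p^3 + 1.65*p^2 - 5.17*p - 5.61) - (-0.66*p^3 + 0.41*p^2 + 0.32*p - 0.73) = 0.74*p^3 + 1.24*p^2 - 5.49*p - 4.88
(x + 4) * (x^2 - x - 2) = x^3 + 3*x^2 - 6*x - 8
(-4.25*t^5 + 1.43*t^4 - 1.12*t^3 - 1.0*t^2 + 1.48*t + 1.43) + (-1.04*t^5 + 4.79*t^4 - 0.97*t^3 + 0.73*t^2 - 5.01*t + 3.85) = -5.29*t^5 + 6.22*t^4 - 2.09*t^3 - 0.27*t^2 - 3.53*t + 5.28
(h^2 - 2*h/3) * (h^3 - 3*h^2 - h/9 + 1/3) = h^5 - 11*h^4/3 + 17*h^3/9 + 11*h^2/27 - 2*h/9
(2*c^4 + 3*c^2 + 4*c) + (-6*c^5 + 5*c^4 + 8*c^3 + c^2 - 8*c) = -6*c^5 + 7*c^4 + 8*c^3 + 4*c^2 - 4*c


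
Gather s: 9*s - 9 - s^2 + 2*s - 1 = -s^2 + 11*s - 10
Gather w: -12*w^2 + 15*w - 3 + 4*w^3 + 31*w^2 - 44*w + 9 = 4*w^3 + 19*w^2 - 29*w + 6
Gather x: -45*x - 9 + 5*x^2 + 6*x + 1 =5*x^2 - 39*x - 8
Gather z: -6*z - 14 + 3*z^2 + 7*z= 3*z^2 + z - 14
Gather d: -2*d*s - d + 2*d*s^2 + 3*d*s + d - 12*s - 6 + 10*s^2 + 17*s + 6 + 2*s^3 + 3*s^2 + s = d*(2*s^2 + s) + 2*s^3 + 13*s^2 + 6*s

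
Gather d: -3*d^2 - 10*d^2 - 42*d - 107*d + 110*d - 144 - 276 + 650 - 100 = -13*d^2 - 39*d + 130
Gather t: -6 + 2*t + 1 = 2*t - 5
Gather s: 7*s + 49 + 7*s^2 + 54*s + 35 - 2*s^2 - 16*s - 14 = 5*s^2 + 45*s + 70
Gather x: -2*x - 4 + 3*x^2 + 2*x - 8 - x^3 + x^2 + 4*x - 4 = -x^3 + 4*x^2 + 4*x - 16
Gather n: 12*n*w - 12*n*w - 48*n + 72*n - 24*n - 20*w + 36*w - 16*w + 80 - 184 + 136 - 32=0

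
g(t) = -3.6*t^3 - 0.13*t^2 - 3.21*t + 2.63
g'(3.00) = -101.19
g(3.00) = -105.37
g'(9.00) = -880.35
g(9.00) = -2661.19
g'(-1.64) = -31.83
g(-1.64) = 23.42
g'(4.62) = -234.93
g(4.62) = -369.98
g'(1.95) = -44.78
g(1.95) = -30.82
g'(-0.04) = -3.22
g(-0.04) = 2.76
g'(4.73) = -246.07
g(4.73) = -396.43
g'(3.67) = -149.63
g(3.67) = -188.85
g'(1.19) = -18.81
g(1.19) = -7.44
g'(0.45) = -5.51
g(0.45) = 0.83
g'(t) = -10.8*t^2 - 0.26*t - 3.21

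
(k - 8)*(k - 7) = k^2 - 15*k + 56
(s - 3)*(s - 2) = s^2 - 5*s + 6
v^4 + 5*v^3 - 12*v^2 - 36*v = v*(v - 3)*(v + 2)*(v + 6)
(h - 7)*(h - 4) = h^2 - 11*h + 28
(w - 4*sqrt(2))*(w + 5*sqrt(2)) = w^2 + sqrt(2)*w - 40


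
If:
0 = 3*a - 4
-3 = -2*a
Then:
No Solution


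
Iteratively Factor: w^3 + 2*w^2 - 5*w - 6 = (w - 2)*(w^2 + 4*w + 3) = (w - 2)*(w + 3)*(w + 1)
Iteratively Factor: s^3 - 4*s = (s)*(s^2 - 4) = s*(s - 2)*(s + 2)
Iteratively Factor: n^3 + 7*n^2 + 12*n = (n + 3)*(n^2 + 4*n) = (n + 3)*(n + 4)*(n)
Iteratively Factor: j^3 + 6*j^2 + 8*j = (j)*(j^2 + 6*j + 8) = j*(j + 2)*(j + 4)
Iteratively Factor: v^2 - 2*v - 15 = (v + 3)*(v - 5)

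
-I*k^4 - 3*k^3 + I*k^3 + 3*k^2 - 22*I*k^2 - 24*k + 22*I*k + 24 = (k - 6*I)*(k - I)*(k + 4*I)*(-I*k + I)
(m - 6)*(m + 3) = m^2 - 3*m - 18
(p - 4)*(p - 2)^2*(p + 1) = p^4 - 7*p^3 + 12*p^2 + 4*p - 16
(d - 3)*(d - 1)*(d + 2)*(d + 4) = d^4 + 2*d^3 - 13*d^2 - 14*d + 24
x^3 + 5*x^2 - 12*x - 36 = (x - 3)*(x + 2)*(x + 6)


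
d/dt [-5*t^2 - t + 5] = -10*t - 1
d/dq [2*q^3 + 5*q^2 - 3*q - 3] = 6*q^2 + 10*q - 3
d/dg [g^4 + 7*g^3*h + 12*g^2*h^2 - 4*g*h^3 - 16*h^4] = 4*g^3 + 21*g^2*h + 24*g*h^2 - 4*h^3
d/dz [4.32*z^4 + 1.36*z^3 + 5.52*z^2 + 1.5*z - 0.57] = 17.28*z^3 + 4.08*z^2 + 11.04*z + 1.5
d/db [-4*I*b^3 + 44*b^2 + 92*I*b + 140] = -12*I*b^2 + 88*b + 92*I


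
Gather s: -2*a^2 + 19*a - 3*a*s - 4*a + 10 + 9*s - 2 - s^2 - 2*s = -2*a^2 + 15*a - s^2 + s*(7 - 3*a) + 8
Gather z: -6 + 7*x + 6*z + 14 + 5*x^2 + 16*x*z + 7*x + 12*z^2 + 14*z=5*x^2 + 14*x + 12*z^2 + z*(16*x + 20) + 8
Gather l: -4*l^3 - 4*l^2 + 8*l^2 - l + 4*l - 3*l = -4*l^3 + 4*l^2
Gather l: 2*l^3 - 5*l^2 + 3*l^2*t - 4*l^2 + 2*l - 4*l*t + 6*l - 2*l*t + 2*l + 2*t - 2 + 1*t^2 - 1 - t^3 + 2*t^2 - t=2*l^3 + l^2*(3*t - 9) + l*(10 - 6*t) - t^3 + 3*t^2 + t - 3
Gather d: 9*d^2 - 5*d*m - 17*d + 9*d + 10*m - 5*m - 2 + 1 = 9*d^2 + d*(-5*m - 8) + 5*m - 1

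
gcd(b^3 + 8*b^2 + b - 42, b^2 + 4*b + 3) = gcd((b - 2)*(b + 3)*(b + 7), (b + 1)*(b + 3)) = b + 3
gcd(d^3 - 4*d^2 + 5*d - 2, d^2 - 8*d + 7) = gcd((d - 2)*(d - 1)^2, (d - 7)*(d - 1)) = d - 1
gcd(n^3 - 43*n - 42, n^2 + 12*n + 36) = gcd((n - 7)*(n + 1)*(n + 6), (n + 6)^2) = n + 6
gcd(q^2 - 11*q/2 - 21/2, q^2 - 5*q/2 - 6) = q + 3/2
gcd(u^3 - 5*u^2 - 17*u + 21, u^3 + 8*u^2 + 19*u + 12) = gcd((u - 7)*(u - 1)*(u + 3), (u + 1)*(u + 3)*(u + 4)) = u + 3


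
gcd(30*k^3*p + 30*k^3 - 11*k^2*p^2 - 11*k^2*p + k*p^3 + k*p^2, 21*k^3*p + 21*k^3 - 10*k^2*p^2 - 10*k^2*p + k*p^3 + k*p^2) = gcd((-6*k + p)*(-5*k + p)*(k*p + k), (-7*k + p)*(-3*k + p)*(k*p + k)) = k*p + k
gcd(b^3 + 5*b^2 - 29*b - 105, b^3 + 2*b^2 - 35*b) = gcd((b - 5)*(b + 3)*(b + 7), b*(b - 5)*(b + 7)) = b^2 + 2*b - 35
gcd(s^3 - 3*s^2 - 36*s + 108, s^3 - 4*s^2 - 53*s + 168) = s - 3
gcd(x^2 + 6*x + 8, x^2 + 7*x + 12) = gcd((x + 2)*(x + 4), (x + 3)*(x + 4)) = x + 4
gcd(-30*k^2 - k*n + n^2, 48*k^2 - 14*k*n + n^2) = 6*k - n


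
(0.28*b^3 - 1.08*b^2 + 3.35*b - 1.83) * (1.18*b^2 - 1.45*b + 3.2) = 0.3304*b^5 - 1.6804*b^4 + 6.415*b^3 - 10.4729*b^2 + 13.3735*b - 5.856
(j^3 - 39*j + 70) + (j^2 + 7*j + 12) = j^3 + j^2 - 32*j + 82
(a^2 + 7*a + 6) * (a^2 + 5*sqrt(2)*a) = a^4 + 7*a^3 + 5*sqrt(2)*a^3 + 6*a^2 + 35*sqrt(2)*a^2 + 30*sqrt(2)*a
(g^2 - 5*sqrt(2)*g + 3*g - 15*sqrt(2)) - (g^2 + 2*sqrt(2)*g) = -7*sqrt(2)*g + 3*g - 15*sqrt(2)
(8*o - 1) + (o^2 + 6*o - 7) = o^2 + 14*o - 8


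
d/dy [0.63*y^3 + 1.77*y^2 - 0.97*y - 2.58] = 1.89*y^2 + 3.54*y - 0.97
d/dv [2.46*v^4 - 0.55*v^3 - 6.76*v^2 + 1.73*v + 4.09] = 9.84*v^3 - 1.65*v^2 - 13.52*v + 1.73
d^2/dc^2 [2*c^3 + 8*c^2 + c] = 12*c + 16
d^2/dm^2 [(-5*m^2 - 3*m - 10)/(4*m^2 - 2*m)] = 2*(-11*m^3 - 60*m^2 + 30*m - 5)/(m^3*(8*m^3 - 12*m^2 + 6*m - 1))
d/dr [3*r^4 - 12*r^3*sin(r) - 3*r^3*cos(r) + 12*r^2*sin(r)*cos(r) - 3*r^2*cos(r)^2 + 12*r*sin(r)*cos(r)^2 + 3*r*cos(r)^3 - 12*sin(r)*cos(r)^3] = 3*r^3*sin(r) - 12*r^3*cos(r) + 12*r^3 - 36*r^2*sin(r) + 3*r^2*sin(2*r) - 9*r^2*cos(r) + 12*r^2*cos(2*r) - 9*r*sin(r)/4 + 12*r*sin(2*r) - 9*r*sin(3*r)/4 + 3*r*cos(r) - 3*r*cos(2*r) + 9*r*cos(3*r) - 3*r + 3*sin(r) + 3*sin(3*r) + 9*cos(r)/4 - 12*cos(2*r)^2 - 6*cos(2*r) + 3*cos(3*r)/4 + 6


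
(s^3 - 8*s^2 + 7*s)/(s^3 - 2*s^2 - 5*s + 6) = s*(s - 7)/(s^2 - s - 6)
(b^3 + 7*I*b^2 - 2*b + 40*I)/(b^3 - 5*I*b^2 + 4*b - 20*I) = (b^2 + 9*I*b - 20)/(b^2 - 3*I*b + 10)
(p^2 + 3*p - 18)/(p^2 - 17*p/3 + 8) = 3*(p + 6)/(3*p - 8)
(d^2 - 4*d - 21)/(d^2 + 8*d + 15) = (d - 7)/(d + 5)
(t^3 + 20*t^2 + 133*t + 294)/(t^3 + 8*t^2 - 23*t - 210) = (t + 7)/(t - 5)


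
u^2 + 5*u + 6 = (u + 2)*(u + 3)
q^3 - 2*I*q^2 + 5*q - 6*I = (q - 3*I)*(q - I)*(q + 2*I)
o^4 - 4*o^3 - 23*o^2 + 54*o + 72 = (o - 6)*(o - 3)*(o + 1)*(o + 4)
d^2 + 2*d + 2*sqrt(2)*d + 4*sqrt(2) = (d + 2)*(d + 2*sqrt(2))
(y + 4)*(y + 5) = y^2 + 9*y + 20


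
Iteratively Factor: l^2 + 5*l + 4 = (l + 1)*(l + 4)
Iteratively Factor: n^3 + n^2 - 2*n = (n + 2)*(n^2 - n) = (n - 1)*(n + 2)*(n)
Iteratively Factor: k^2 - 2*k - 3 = (k + 1)*(k - 3)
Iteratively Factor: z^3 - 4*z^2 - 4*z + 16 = (z + 2)*(z^2 - 6*z + 8) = (z - 4)*(z + 2)*(z - 2)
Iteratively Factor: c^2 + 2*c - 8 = (c + 4)*(c - 2)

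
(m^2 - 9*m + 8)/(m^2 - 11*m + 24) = (m - 1)/(m - 3)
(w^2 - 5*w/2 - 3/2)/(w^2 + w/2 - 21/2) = (2*w + 1)/(2*w + 7)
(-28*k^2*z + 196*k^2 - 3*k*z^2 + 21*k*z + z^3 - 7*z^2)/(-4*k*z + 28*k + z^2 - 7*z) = (-28*k^2 - 3*k*z + z^2)/(-4*k + z)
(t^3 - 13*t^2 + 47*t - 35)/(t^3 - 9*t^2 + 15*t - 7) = (t - 5)/(t - 1)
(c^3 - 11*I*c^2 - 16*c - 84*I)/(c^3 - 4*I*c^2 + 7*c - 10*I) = (c^2 - 13*I*c - 42)/(c^2 - 6*I*c - 5)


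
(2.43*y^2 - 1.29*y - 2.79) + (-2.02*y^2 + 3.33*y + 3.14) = 0.41*y^2 + 2.04*y + 0.35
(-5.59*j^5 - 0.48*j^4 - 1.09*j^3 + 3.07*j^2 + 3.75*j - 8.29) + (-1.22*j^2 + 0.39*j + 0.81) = -5.59*j^5 - 0.48*j^4 - 1.09*j^3 + 1.85*j^2 + 4.14*j - 7.48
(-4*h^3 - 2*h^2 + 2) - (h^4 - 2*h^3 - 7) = -h^4 - 2*h^3 - 2*h^2 + 9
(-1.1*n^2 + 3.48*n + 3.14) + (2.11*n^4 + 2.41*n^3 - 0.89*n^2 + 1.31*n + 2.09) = 2.11*n^4 + 2.41*n^3 - 1.99*n^2 + 4.79*n + 5.23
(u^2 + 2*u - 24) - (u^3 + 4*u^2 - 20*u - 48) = -u^3 - 3*u^2 + 22*u + 24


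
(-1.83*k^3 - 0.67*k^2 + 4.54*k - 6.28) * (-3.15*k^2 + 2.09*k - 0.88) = 5.7645*k^5 - 1.7142*k^4 - 14.0909*k^3 + 29.8602*k^2 - 17.1204*k + 5.5264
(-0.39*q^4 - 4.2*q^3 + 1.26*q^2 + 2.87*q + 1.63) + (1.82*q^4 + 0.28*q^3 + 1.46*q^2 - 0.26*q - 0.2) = 1.43*q^4 - 3.92*q^3 + 2.72*q^2 + 2.61*q + 1.43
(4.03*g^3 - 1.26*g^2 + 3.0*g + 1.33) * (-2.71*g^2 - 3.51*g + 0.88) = -10.9213*g^5 - 10.7307*g^4 - 0.160999999999999*g^3 - 15.2431*g^2 - 2.0283*g + 1.1704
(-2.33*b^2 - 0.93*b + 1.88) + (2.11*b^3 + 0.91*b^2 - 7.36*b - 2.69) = 2.11*b^3 - 1.42*b^2 - 8.29*b - 0.81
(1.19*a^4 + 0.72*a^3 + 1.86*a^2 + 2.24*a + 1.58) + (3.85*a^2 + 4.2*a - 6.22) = 1.19*a^4 + 0.72*a^3 + 5.71*a^2 + 6.44*a - 4.64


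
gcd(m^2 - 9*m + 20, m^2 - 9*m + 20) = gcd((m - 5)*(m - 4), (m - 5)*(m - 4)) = m^2 - 9*m + 20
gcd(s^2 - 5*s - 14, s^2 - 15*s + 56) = s - 7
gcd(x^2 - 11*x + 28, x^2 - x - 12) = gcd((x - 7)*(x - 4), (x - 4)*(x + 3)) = x - 4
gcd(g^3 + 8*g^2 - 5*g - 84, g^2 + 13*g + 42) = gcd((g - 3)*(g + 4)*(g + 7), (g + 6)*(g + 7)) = g + 7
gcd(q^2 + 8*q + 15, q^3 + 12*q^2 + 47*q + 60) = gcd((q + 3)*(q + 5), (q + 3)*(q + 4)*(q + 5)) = q^2 + 8*q + 15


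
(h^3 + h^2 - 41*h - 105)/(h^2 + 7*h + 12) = (h^2 - 2*h - 35)/(h + 4)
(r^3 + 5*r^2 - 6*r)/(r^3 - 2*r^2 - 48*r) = (r - 1)/(r - 8)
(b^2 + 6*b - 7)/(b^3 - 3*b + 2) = (b + 7)/(b^2 + b - 2)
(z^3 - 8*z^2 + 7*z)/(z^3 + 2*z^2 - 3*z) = (z - 7)/(z + 3)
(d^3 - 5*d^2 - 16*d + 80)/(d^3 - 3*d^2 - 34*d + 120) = (d + 4)/(d + 6)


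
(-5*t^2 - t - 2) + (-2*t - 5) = -5*t^2 - 3*t - 7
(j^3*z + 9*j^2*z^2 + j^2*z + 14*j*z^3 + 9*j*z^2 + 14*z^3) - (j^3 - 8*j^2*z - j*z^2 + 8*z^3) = j^3*z - j^3 + 9*j^2*z^2 + 9*j^2*z + 14*j*z^3 + 10*j*z^2 + 6*z^3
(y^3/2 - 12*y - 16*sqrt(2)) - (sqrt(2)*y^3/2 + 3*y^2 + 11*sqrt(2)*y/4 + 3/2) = -sqrt(2)*y^3/2 + y^3/2 - 3*y^2 - 12*y - 11*sqrt(2)*y/4 - 16*sqrt(2) - 3/2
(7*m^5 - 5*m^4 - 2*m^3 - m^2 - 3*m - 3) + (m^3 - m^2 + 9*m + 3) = 7*m^5 - 5*m^4 - m^3 - 2*m^2 + 6*m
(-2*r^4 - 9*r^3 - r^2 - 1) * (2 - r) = 2*r^5 + 5*r^4 - 17*r^3 - 2*r^2 + r - 2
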